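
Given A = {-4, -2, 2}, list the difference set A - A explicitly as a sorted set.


A - A = {a - a' : a, a' ∈ A}.
Compute a - a' for each ordered pair (a, a'):
a = -4: -4--4=0, -4--2=-2, -4-2=-6
a = -2: -2--4=2, -2--2=0, -2-2=-4
a = 2: 2--4=6, 2--2=4, 2-2=0
Collecting distinct values (and noting 0 appears from a-a):
A - A = {-6, -4, -2, 0, 2, 4, 6}
|A - A| = 7

A - A = {-6, -4, -2, 0, 2, 4, 6}


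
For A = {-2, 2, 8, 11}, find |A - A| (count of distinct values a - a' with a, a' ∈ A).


A - A = {a - a' : a, a' ∈ A}; |A| = 4.
Bounds: 2|A|-1 ≤ |A - A| ≤ |A|² - |A| + 1, i.e. 7 ≤ |A - A| ≤ 13.
Note: 0 ∈ A - A always (from a - a). The set is symmetric: if d ∈ A - A then -d ∈ A - A.
Enumerate nonzero differences d = a - a' with a > a' (then include -d):
Positive differences: {3, 4, 6, 9, 10, 13}
Full difference set: {0} ∪ (positive diffs) ∪ (negative diffs).
|A - A| = 1 + 2·6 = 13 (matches direct enumeration: 13).

|A - A| = 13


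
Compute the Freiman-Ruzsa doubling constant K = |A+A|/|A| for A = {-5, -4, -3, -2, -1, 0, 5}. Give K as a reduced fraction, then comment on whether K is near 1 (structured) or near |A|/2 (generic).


|A| = 7.
Compute A + A by enumerating all 49 pairs.
A + A = {-10, -9, -8, -7, -6, -5, -4, -3, -2, -1, 0, 1, 2, 3, 4, 5, 10}, so |A + A| = 17.
K = |A + A| / |A| = 17/7 (already in lowest terms) ≈ 2.4286.
Reference: AP of size 7 gives K = 13/7 ≈ 1.8571; a fully generic set of size 7 gives K ≈ 4.0000.

|A| = 7, |A + A| = 17, K = 17/7.


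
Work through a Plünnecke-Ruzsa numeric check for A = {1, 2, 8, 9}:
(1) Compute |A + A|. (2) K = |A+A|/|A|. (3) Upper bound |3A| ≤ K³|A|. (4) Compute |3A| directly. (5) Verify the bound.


|A| = 4.
Step 1: Compute A + A by enumerating all 16 pairs.
A + A = {2, 3, 4, 9, 10, 11, 16, 17, 18}, so |A + A| = 9.
Step 2: Doubling constant K = |A + A|/|A| = 9/4 = 9/4 ≈ 2.2500.
Step 3: Plünnecke-Ruzsa gives |3A| ≤ K³·|A| = (2.2500)³ · 4 ≈ 45.5625.
Step 4: Compute 3A = A + A + A directly by enumerating all triples (a,b,c) ∈ A³; |3A| = 16.
Step 5: Check 16 ≤ 45.5625? Yes ✓.

K = 9/4, Plünnecke-Ruzsa bound K³|A| ≈ 45.5625, |3A| = 16, inequality holds.


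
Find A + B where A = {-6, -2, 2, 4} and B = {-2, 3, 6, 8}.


A + B = {a + b : a ∈ A, b ∈ B}.
Enumerate all |A|·|B| = 4·4 = 16 pairs (a, b) and collect distinct sums.
a = -6: -6+-2=-8, -6+3=-3, -6+6=0, -6+8=2
a = -2: -2+-2=-4, -2+3=1, -2+6=4, -2+8=6
a = 2: 2+-2=0, 2+3=5, 2+6=8, 2+8=10
a = 4: 4+-2=2, 4+3=7, 4+6=10, 4+8=12
Collecting distinct sums: A + B = {-8, -4, -3, 0, 1, 2, 4, 5, 6, 7, 8, 10, 12}
|A + B| = 13

A + B = {-8, -4, -3, 0, 1, 2, 4, 5, 6, 7, 8, 10, 12}


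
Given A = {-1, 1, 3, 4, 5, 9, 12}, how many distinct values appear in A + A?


A + A = {a + a' : a, a' ∈ A}; |A| = 7.
General bounds: 2|A| - 1 ≤ |A + A| ≤ |A|(|A|+1)/2, i.e. 13 ≤ |A + A| ≤ 28.
Lower bound 2|A|-1 is attained iff A is an arithmetic progression.
Enumerate sums a + a' for a ≤ a' (symmetric, so this suffices):
a = -1: -1+-1=-2, -1+1=0, -1+3=2, -1+4=3, -1+5=4, -1+9=8, -1+12=11
a = 1: 1+1=2, 1+3=4, 1+4=5, 1+5=6, 1+9=10, 1+12=13
a = 3: 3+3=6, 3+4=7, 3+5=8, 3+9=12, 3+12=15
a = 4: 4+4=8, 4+5=9, 4+9=13, 4+12=16
a = 5: 5+5=10, 5+9=14, 5+12=17
a = 9: 9+9=18, 9+12=21
a = 12: 12+12=24
Distinct sums: {-2, 0, 2, 3, 4, 5, 6, 7, 8, 9, 10, 11, 12, 13, 14, 15, 16, 17, 18, 21, 24}
|A + A| = 21

|A + A| = 21


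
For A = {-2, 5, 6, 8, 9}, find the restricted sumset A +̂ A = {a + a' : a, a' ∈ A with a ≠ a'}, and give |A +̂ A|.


Restricted sumset: A +̂ A = {a + a' : a ∈ A, a' ∈ A, a ≠ a'}.
Equivalently, take A + A and drop any sum 2a that is achievable ONLY as a + a for a ∈ A (i.e. sums representable only with equal summands).
Enumerate pairs (a, a') with a < a' (symmetric, so each unordered pair gives one sum; this covers all a ≠ a'):
  -2 + 5 = 3
  -2 + 6 = 4
  -2 + 8 = 6
  -2 + 9 = 7
  5 + 6 = 11
  5 + 8 = 13
  5 + 9 = 14
  6 + 8 = 14
  6 + 9 = 15
  8 + 9 = 17
Collected distinct sums: {3, 4, 6, 7, 11, 13, 14, 15, 17}
|A +̂ A| = 9
(Reference bound: |A +̂ A| ≥ 2|A| - 3 for |A| ≥ 2, with |A| = 5 giving ≥ 7.)

|A +̂ A| = 9


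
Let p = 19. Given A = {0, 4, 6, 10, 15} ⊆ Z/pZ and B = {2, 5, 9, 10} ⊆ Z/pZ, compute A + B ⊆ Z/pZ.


Work in Z/19Z: reduce every sum a + b modulo 19.
Enumerate all 20 pairs:
a = 0: 0+2=2, 0+5=5, 0+9=9, 0+10=10
a = 4: 4+2=6, 4+5=9, 4+9=13, 4+10=14
a = 6: 6+2=8, 6+5=11, 6+9=15, 6+10=16
a = 10: 10+2=12, 10+5=15, 10+9=0, 10+10=1
a = 15: 15+2=17, 15+5=1, 15+9=5, 15+10=6
Distinct residues collected: {0, 1, 2, 5, 6, 8, 9, 10, 11, 12, 13, 14, 15, 16, 17}
|A + B| = 15 (out of 19 total residues).

A + B = {0, 1, 2, 5, 6, 8, 9, 10, 11, 12, 13, 14, 15, 16, 17}


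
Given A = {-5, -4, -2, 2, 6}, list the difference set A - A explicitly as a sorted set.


A - A = {a - a' : a, a' ∈ A}.
Compute a - a' for each ordered pair (a, a'):
a = -5: -5--5=0, -5--4=-1, -5--2=-3, -5-2=-7, -5-6=-11
a = -4: -4--5=1, -4--4=0, -4--2=-2, -4-2=-6, -4-6=-10
a = -2: -2--5=3, -2--4=2, -2--2=0, -2-2=-4, -2-6=-8
a = 2: 2--5=7, 2--4=6, 2--2=4, 2-2=0, 2-6=-4
a = 6: 6--5=11, 6--4=10, 6--2=8, 6-2=4, 6-6=0
Collecting distinct values (and noting 0 appears from a-a):
A - A = {-11, -10, -8, -7, -6, -4, -3, -2, -1, 0, 1, 2, 3, 4, 6, 7, 8, 10, 11}
|A - A| = 19

A - A = {-11, -10, -8, -7, -6, -4, -3, -2, -1, 0, 1, 2, 3, 4, 6, 7, 8, 10, 11}


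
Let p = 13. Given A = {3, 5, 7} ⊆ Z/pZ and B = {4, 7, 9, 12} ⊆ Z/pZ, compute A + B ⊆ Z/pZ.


Work in Z/13Z: reduce every sum a + b modulo 13.
Enumerate all 12 pairs:
a = 3: 3+4=7, 3+7=10, 3+9=12, 3+12=2
a = 5: 5+4=9, 5+7=12, 5+9=1, 5+12=4
a = 7: 7+4=11, 7+7=1, 7+9=3, 7+12=6
Distinct residues collected: {1, 2, 3, 4, 6, 7, 9, 10, 11, 12}
|A + B| = 10 (out of 13 total residues).

A + B = {1, 2, 3, 4, 6, 7, 9, 10, 11, 12}


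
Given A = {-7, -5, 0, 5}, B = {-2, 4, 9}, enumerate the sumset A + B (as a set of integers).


A + B = {a + b : a ∈ A, b ∈ B}.
Enumerate all |A|·|B| = 4·3 = 12 pairs (a, b) and collect distinct sums.
a = -7: -7+-2=-9, -7+4=-3, -7+9=2
a = -5: -5+-2=-7, -5+4=-1, -5+9=4
a = 0: 0+-2=-2, 0+4=4, 0+9=9
a = 5: 5+-2=3, 5+4=9, 5+9=14
Collecting distinct sums: A + B = {-9, -7, -3, -2, -1, 2, 3, 4, 9, 14}
|A + B| = 10

A + B = {-9, -7, -3, -2, -1, 2, 3, 4, 9, 14}


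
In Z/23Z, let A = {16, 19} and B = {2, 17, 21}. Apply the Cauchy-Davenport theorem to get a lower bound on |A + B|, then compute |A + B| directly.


Cauchy-Davenport: |A + B| ≥ min(p, |A| + |B| - 1) for A, B nonempty in Z/pZ.
|A| = 2, |B| = 3, p = 23.
CD lower bound = min(23, 2 + 3 - 1) = min(23, 4) = 4.
Compute A + B mod 23 directly:
a = 16: 16+2=18, 16+17=10, 16+21=14
a = 19: 19+2=21, 19+17=13, 19+21=17
A + B = {10, 13, 14, 17, 18, 21}, so |A + B| = 6.
Verify: 6 ≥ 4? Yes ✓.

CD lower bound = 4, actual |A + B| = 6.


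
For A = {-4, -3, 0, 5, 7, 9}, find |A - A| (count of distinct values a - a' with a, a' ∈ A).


A - A = {a - a' : a, a' ∈ A}; |A| = 6.
Bounds: 2|A|-1 ≤ |A - A| ≤ |A|² - |A| + 1, i.e. 11 ≤ |A - A| ≤ 31.
Note: 0 ∈ A - A always (from a - a). The set is symmetric: if d ∈ A - A then -d ∈ A - A.
Enumerate nonzero differences d = a - a' with a > a' (then include -d):
Positive differences: {1, 2, 3, 4, 5, 7, 8, 9, 10, 11, 12, 13}
Full difference set: {0} ∪ (positive diffs) ∪ (negative diffs).
|A - A| = 1 + 2·12 = 25 (matches direct enumeration: 25).

|A - A| = 25


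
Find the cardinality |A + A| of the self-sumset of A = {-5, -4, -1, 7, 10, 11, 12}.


A + A = {a + a' : a, a' ∈ A}; |A| = 7.
General bounds: 2|A| - 1 ≤ |A + A| ≤ |A|(|A|+1)/2, i.e. 13 ≤ |A + A| ≤ 28.
Lower bound 2|A|-1 is attained iff A is an arithmetic progression.
Enumerate sums a + a' for a ≤ a' (symmetric, so this suffices):
a = -5: -5+-5=-10, -5+-4=-9, -5+-1=-6, -5+7=2, -5+10=5, -5+11=6, -5+12=7
a = -4: -4+-4=-8, -4+-1=-5, -4+7=3, -4+10=6, -4+11=7, -4+12=8
a = -1: -1+-1=-2, -1+7=6, -1+10=9, -1+11=10, -1+12=11
a = 7: 7+7=14, 7+10=17, 7+11=18, 7+12=19
a = 10: 10+10=20, 10+11=21, 10+12=22
a = 11: 11+11=22, 11+12=23
a = 12: 12+12=24
Distinct sums: {-10, -9, -8, -6, -5, -2, 2, 3, 5, 6, 7, 8, 9, 10, 11, 14, 17, 18, 19, 20, 21, 22, 23, 24}
|A + A| = 24

|A + A| = 24


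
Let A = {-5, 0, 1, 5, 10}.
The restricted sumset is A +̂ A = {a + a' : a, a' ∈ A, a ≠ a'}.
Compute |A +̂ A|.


Restricted sumset: A +̂ A = {a + a' : a ∈ A, a' ∈ A, a ≠ a'}.
Equivalently, take A + A and drop any sum 2a that is achievable ONLY as a + a for a ∈ A (i.e. sums representable only with equal summands).
Enumerate pairs (a, a') with a < a' (symmetric, so each unordered pair gives one sum; this covers all a ≠ a'):
  -5 + 0 = -5
  -5 + 1 = -4
  -5 + 5 = 0
  -5 + 10 = 5
  0 + 1 = 1
  0 + 5 = 5
  0 + 10 = 10
  1 + 5 = 6
  1 + 10 = 11
  5 + 10 = 15
Collected distinct sums: {-5, -4, 0, 1, 5, 6, 10, 11, 15}
|A +̂ A| = 9
(Reference bound: |A +̂ A| ≥ 2|A| - 3 for |A| ≥ 2, with |A| = 5 giving ≥ 7.)

|A +̂ A| = 9


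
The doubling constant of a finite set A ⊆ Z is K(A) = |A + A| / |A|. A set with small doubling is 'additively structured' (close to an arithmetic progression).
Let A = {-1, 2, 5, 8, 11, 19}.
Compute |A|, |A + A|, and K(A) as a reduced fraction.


|A| = 6.
Compute A + A by enumerating all 36 pairs.
A + A = {-2, 1, 4, 7, 10, 13, 16, 18, 19, 21, 22, 24, 27, 30, 38}, so |A + A| = 15.
K = |A + A| / |A| = 15/6 = 5/2 ≈ 2.5000.
Reference: AP of size 6 gives K = 11/6 ≈ 1.8333; a fully generic set of size 6 gives K ≈ 3.5000.

|A| = 6, |A + A| = 15, K = 15/6 = 5/2.


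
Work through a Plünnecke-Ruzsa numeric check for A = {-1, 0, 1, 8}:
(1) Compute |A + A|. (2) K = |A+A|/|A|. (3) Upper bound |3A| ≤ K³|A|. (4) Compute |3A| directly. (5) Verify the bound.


|A| = 4.
Step 1: Compute A + A by enumerating all 16 pairs.
A + A = {-2, -1, 0, 1, 2, 7, 8, 9, 16}, so |A + A| = 9.
Step 2: Doubling constant K = |A + A|/|A| = 9/4 = 9/4 ≈ 2.2500.
Step 3: Plünnecke-Ruzsa gives |3A| ≤ K³·|A| = (2.2500)³ · 4 ≈ 45.5625.
Step 4: Compute 3A = A + A + A directly by enumerating all triples (a,b,c) ∈ A³; |3A| = 16.
Step 5: Check 16 ≤ 45.5625? Yes ✓.

K = 9/4, Plünnecke-Ruzsa bound K³|A| ≈ 45.5625, |3A| = 16, inequality holds.


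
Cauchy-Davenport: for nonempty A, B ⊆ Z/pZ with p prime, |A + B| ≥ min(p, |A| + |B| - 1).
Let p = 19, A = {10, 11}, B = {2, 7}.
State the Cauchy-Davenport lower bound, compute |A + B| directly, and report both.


Cauchy-Davenport: |A + B| ≥ min(p, |A| + |B| - 1) for A, B nonempty in Z/pZ.
|A| = 2, |B| = 2, p = 19.
CD lower bound = min(19, 2 + 2 - 1) = min(19, 3) = 3.
Compute A + B mod 19 directly:
a = 10: 10+2=12, 10+7=17
a = 11: 11+2=13, 11+7=18
A + B = {12, 13, 17, 18}, so |A + B| = 4.
Verify: 4 ≥ 3? Yes ✓.

CD lower bound = 3, actual |A + B| = 4.


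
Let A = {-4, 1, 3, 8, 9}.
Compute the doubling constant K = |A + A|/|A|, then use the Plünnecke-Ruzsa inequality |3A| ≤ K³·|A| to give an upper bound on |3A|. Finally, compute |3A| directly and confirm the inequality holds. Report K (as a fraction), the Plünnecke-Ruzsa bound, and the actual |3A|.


|A| = 5.
Step 1: Compute A + A by enumerating all 25 pairs.
A + A = {-8, -3, -1, 2, 4, 5, 6, 9, 10, 11, 12, 16, 17, 18}, so |A + A| = 14.
Step 2: Doubling constant K = |A + A|/|A| = 14/5 = 14/5 ≈ 2.8000.
Step 3: Plünnecke-Ruzsa gives |3A| ≤ K³·|A| = (2.8000)³ · 5 ≈ 109.7600.
Step 4: Compute 3A = A + A + A directly by enumerating all triples (a,b,c) ∈ A³; |3A| = 28.
Step 5: Check 28 ≤ 109.7600? Yes ✓.

K = 14/5, Plünnecke-Ruzsa bound K³|A| ≈ 109.7600, |3A| = 28, inequality holds.


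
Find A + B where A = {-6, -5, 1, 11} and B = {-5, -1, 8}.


A + B = {a + b : a ∈ A, b ∈ B}.
Enumerate all |A|·|B| = 4·3 = 12 pairs (a, b) and collect distinct sums.
a = -6: -6+-5=-11, -6+-1=-7, -6+8=2
a = -5: -5+-5=-10, -5+-1=-6, -5+8=3
a = 1: 1+-5=-4, 1+-1=0, 1+8=9
a = 11: 11+-5=6, 11+-1=10, 11+8=19
Collecting distinct sums: A + B = {-11, -10, -7, -6, -4, 0, 2, 3, 6, 9, 10, 19}
|A + B| = 12

A + B = {-11, -10, -7, -6, -4, 0, 2, 3, 6, 9, 10, 19}


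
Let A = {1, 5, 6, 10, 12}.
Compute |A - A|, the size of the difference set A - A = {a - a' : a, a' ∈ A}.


A - A = {a - a' : a, a' ∈ A}; |A| = 5.
Bounds: 2|A|-1 ≤ |A - A| ≤ |A|² - |A| + 1, i.e. 9 ≤ |A - A| ≤ 21.
Note: 0 ∈ A - A always (from a - a). The set is symmetric: if d ∈ A - A then -d ∈ A - A.
Enumerate nonzero differences d = a - a' with a > a' (then include -d):
Positive differences: {1, 2, 4, 5, 6, 7, 9, 11}
Full difference set: {0} ∪ (positive diffs) ∪ (negative diffs).
|A - A| = 1 + 2·8 = 17 (matches direct enumeration: 17).

|A - A| = 17


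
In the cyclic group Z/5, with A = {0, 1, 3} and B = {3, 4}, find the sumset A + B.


Work in Z/5Z: reduce every sum a + b modulo 5.
Enumerate all 6 pairs:
a = 0: 0+3=3, 0+4=4
a = 1: 1+3=4, 1+4=0
a = 3: 3+3=1, 3+4=2
Distinct residues collected: {0, 1, 2, 3, 4}
|A + B| = 5 (out of 5 total residues).

A + B = {0, 1, 2, 3, 4}


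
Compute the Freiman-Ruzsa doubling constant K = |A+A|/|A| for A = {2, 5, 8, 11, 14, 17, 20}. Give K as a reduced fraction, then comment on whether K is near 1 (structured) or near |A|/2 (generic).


|A| = 7.
Compute A + A by enumerating all 49 pairs.
A + A = {4, 7, 10, 13, 16, 19, 22, 25, 28, 31, 34, 37, 40}, so |A + A| = 13.
K = |A + A| / |A| = 13/7 (already in lowest terms) ≈ 1.8571.
Reference: AP of size 7 gives K = 13/7 ≈ 1.8571; a fully generic set of size 7 gives K ≈ 4.0000.

|A| = 7, |A + A| = 13, K = 13/7.


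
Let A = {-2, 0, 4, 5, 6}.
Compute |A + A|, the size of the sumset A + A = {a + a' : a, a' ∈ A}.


A + A = {a + a' : a, a' ∈ A}; |A| = 5.
General bounds: 2|A| - 1 ≤ |A + A| ≤ |A|(|A|+1)/2, i.e. 9 ≤ |A + A| ≤ 15.
Lower bound 2|A|-1 is attained iff A is an arithmetic progression.
Enumerate sums a + a' for a ≤ a' (symmetric, so this suffices):
a = -2: -2+-2=-4, -2+0=-2, -2+4=2, -2+5=3, -2+6=4
a = 0: 0+0=0, 0+4=4, 0+5=5, 0+6=6
a = 4: 4+4=8, 4+5=9, 4+6=10
a = 5: 5+5=10, 5+6=11
a = 6: 6+6=12
Distinct sums: {-4, -2, 0, 2, 3, 4, 5, 6, 8, 9, 10, 11, 12}
|A + A| = 13

|A + A| = 13


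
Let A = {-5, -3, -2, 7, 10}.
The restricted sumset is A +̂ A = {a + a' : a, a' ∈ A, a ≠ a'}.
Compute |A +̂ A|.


Restricted sumset: A +̂ A = {a + a' : a ∈ A, a' ∈ A, a ≠ a'}.
Equivalently, take A + A and drop any sum 2a that is achievable ONLY as a + a for a ∈ A (i.e. sums representable only with equal summands).
Enumerate pairs (a, a') with a < a' (symmetric, so each unordered pair gives one sum; this covers all a ≠ a'):
  -5 + -3 = -8
  -5 + -2 = -7
  -5 + 7 = 2
  -5 + 10 = 5
  -3 + -2 = -5
  -3 + 7 = 4
  -3 + 10 = 7
  -2 + 7 = 5
  -2 + 10 = 8
  7 + 10 = 17
Collected distinct sums: {-8, -7, -5, 2, 4, 5, 7, 8, 17}
|A +̂ A| = 9
(Reference bound: |A +̂ A| ≥ 2|A| - 3 for |A| ≥ 2, with |A| = 5 giving ≥ 7.)

|A +̂ A| = 9


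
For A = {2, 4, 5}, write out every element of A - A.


A - A = {a - a' : a, a' ∈ A}.
Compute a - a' for each ordered pair (a, a'):
a = 2: 2-2=0, 2-4=-2, 2-5=-3
a = 4: 4-2=2, 4-4=0, 4-5=-1
a = 5: 5-2=3, 5-4=1, 5-5=0
Collecting distinct values (and noting 0 appears from a-a):
A - A = {-3, -2, -1, 0, 1, 2, 3}
|A - A| = 7

A - A = {-3, -2, -1, 0, 1, 2, 3}


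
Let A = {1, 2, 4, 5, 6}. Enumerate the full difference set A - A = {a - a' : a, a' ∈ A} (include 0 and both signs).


A - A = {a - a' : a, a' ∈ A}.
Compute a - a' for each ordered pair (a, a'):
a = 1: 1-1=0, 1-2=-1, 1-4=-3, 1-5=-4, 1-6=-5
a = 2: 2-1=1, 2-2=0, 2-4=-2, 2-5=-3, 2-6=-4
a = 4: 4-1=3, 4-2=2, 4-4=0, 4-5=-1, 4-6=-2
a = 5: 5-1=4, 5-2=3, 5-4=1, 5-5=0, 5-6=-1
a = 6: 6-1=5, 6-2=4, 6-4=2, 6-5=1, 6-6=0
Collecting distinct values (and noting 0 appears from a-a):
A - A = {-5, -4, -3, -2, -1, 0, 1, 2, 3, 4, 5}
|A - A| = 11

A - A = {-5, -4, -3, -2, -1, 0, 1, 2, 3, 4, 5}


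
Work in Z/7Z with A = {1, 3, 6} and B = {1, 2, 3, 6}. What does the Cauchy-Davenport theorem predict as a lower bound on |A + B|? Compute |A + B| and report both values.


Cauchy-Davenport: |A + B| ≥ min(p, |A| + |B| - 1) for A, B nonempty in Z/pZ.
|A| = 3, |B| = 4, p = 7.
CD lower bound = min(7, 3 + 4 - 1) = min(7, 6) = 6.
Compute A + B mod 7 directly:
a = 1: 1+1=2, 1+2=3, 1+3=4, 1+6=0
a = 3: 3+1=4, 3+2=5, 3+3=6, 3+6=2
a = 6: 6+1=0, 6+2=1, 6+3=2, 6+6=5
A + B = {0, 1, 2, 3, 4, 5, 6}, so |A + B| = 7.
Verify: 7 ≥ 6? Yes ✓.

CD lower bound = 6, actual |A + B| = 7.


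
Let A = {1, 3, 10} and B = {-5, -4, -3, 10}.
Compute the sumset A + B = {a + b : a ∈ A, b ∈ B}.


A + B = {a + b : a ∈ A, b ∈ B}.
Enumerate all |A|·|B| = 3·4 = 12 pairs (a, b) and collect distinct sums.
a = 1: 1+-5=-4, 1+-4=-3, 1+-3=-2, 1+10=11
a = 3: 3+-5=-2, 3+-4=-1, 3+-3=0, 3+10=13
a = 10: 10+-5=5, 10+-4=6, 10+-3=7, 10+10=20
Collecting distinct sums: A + B = {-4, -3, -2, -1, 0, 5, 6, 7, 11, 13, 20}
|A + B| = 11

A + B = {-4, -3, -2, -1, 0, 5, 6, 7, 11, 13, 20}


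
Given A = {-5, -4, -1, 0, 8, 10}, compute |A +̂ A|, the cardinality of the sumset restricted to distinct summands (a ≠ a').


Restricted sumset: A +̂ A = {a + a' : a ∈ A, a' ∈ A, a ≠ a'}.
Equivalently, take A + A and drop any sum 2a that is achievable ONLY as a + a for a ∈ A (i.e. sums representable only with equal summands).
Enumerate pairs (a, a') with a < a' (symmetric, so each unordered pair gives one sum; this covers all a ≠ a'):
  -5 + -4 = -9
  -5 + -1 = -6
  -5 + 0 = -5
  -5 + 8 = 3
  -5 + 10 = 5
  -4 + -1 = -5
  -4 + 0 = -4
  -4 + 8 = 4
  -4 + 10 = 6
  -1 + 0 = -1
  -1 + 8 = 7
  -1 + 10 = 9
  0 + 8 = 8
  0 + 10 = 10
  8 + 10 = 18
Collected distinct sums: {-9, -6, -5, -4, -1, 3, 4, 5, 6, 7, 8, 9, 10, 18}
|A +̂ A| = 14
(Reference bound: |A +̂ A| ≥ 2|A| - 3 for |A| ≥ 2, with |A| = 6 giving ≥ 9.)

|A +̂ A| = 14


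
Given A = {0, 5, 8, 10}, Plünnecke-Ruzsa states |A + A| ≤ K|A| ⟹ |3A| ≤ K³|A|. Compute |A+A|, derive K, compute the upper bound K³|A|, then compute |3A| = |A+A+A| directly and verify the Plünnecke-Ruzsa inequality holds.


|A| = 4.
Step 1: Compute A + A by enumerating all 16 pairs.
A + A = {0, 5, 8, 10, 13, 15, 16, 18, 20}, so |A + A| = 9.
Step 2: Doubling constant K = |A + A|/|A| = 9/4 = 9/4 ≈ 2.2500.
Step 3: Plünnecke-Ruzsa gives |3A| ≤ K³·|A| = (2.2500)³ · 4 ≈ 45.5625.
Step 4: Compute 3A = A + A + A directly by enumerating all triples (a,b,c) ∈ A³; |3A| = 16.
Step 5: Check 16 ≤ 45.5625? Yes ✓.

K = 9/4, Plünnecke-Ruzsa bound K³|A| ≈ 45.5625, |3A| = 16, inequality holds.


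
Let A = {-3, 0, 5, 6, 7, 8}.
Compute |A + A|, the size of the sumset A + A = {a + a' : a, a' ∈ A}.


A + A = {a + a' : a, a' ∈ A}; |A| = 6.
General bounds: 2|A| - 1 ≤ |A + A| ≤ |A|(|A|+1)/2, i.e. 11 ≤ |A + A| ≤ 21.
Lower bound 2|A|-1 is attained iff A is an arithmetic progression.
Enumerate sums a + a' for a ≤ a' (symmetric, so this suffices):
a = -3: -3+-3=-6, -3+0=-3, -3+5=2, -3+6=3, -3+7=4, -3+8=5
a = 0: 0+0=0, 0+5=5, 0+6=6, 0+7=7, 0+8=8
a = 5: 5+5=10, 5+6=11, 5+7=12, 5+8=13
a = 6: 6+6=12, 6+7=13, 6+8=14
a = 7: 7+7=14, 7+8=15
a = 8: 8+8=16
Distinct sums: {-6, -3, 0, 2, 3, 4, 5, 6, 7, 8, 10, 11, 12, 13, 14, 15, 16}
|A + A| = 17

|A + A| = 17


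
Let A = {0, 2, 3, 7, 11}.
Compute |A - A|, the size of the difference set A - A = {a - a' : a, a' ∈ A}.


A - A = {a - a' : a, a' ∈ A}; |A| = 5.
Bounds: 2|A|-1 ≤ |A - A| ≤ |A|² - |A| + 1, i.e. 9 ≤ |A - A| ≤ 21.
Note: 0 ∈ A - A always (from a - a). The set is symmetric: if d ∈ A - A then -d ∈ A - A.
Enumerate nonzero differences d = a - a' with a > a' (then include -d):
Positive differences: {1, 2, 3, 4, 5, 7, 8, 9, 11}
Full difference set: {0} ∪ (positive diffs) ∪ (negative diffs).
|A - A| = 1 + 2·9 = 19 (matches direct enumeration: 19).

|A - A| = 19


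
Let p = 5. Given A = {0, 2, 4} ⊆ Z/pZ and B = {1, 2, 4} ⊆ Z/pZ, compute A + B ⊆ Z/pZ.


Work in Z/5Z: reduce every sum a + b modulo 5.
Enumerate all 9 pairs:
a = 0: 0+1=1, 0+2=2, 0+4=4
a = 2: 2+1=3, 2+2=4, 2+4=1
a = 4: 4+1=0, 4+2=1, 4+4=3
Distinct residues collected: {0, 1, 2, 3, 4}
|A + B| = 5 (out of 5 total residues).

A + B = {0, 1, 2, 3, 4}


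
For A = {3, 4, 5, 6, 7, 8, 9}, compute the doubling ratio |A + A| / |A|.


|A| = 7.
Compute A + A by enumerating all 49 pairs.
A + A = {6, 7, 8, 9, 10, 11, 12, 13, 14, 15, 16, 17, 18}, so |A + A| = 13.
K = |A + A| / |A| = 13/7 (already in lowest terms) ≈ 1.8571.
Reference: AP of size 7 gives K = 13/7 ≈ 1.8571; a fully generic set of size 7 gives K ≈ 4.0000.

|A| = 7, |A + A| = 13, K = 13/7.


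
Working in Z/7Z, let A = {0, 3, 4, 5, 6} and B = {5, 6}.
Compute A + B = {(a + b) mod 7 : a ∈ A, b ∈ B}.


Work in Z/7Z: reduce every sum a + b modulo 7.
Enumerate all 10 pairs:
a = 0: 0+5=5, 0+6=6
a = 3: 3+5=1, 3+6=2
a = 4: 4+5=2, 4+6=3
a = 5: 5+5=3, 5+6=4
a = 6: 6+5=4, 6+6=5
Distinct residues collected: {1, 2, 3, 4, 5, 6}
|A + B| = 6 (out of 7 total residues).

A + B = {1, 2, 3, 4, 5, 6}


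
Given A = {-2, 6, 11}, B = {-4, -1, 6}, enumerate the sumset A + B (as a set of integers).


A + B = {a + b : a ∈ A, b ∈ B}.
Enumerate all |A|·|B| = 3·3 = 9 pairs (a, b) and collect distinct sums.
a = -2: -2+-4=-6, -2+-1=-3, -2+6=4
a = 6: 6+-4=2, 6+-1=5, 6+6=12
a = 11: 11+-4=7, 11+-1=10, 11+6=17
Collecting distinct sums: A + B = {-6, -3, 2, 4, 5, 7, 10, 12, 17}
|A + B| = 9

A + B = {-6, -3, 2, 4, 5, 7, 10, 12, 17}


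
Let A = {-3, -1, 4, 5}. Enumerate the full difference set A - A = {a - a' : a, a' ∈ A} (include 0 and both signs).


A - A = {a - a' : a, a' ∈ A}.
Compute a - a' for each ordered pair (a, a'):
a = -3: -3--3=0, -3--1=-2, -3-4=-7, -3-5=-8
a = -1: -1--3=2, -1--1=0, -1-4=-5, -1-5=-6
a = 4: 4--3=7, 4--1=5, 4-4=0, 4-5=-1
a = 5: 5--3=8, 5--1=6, 5-4=1, 5-5=0
Collecting distinct values (and noting 0 appears from a-a):
A - A = {-8, -7, -6, -5, -2, -1, 0, 1, 2, 5, 6, 7, 8}
|A - A| = 13

A - A = {-8, -7, -6, -5, -2, -1, 0, 1, 2, 5, 6, 7, 8}


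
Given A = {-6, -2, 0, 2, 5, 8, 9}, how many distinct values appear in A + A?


A + A = {a + a' : a, a' ∈ A}; |A| = 7.
General bounds: 2|A| - 1 ≤ |A + A| ≤ |A|(|A|+1)/2, i.e. 13 ≤ |A + A| ≤ 28.
Lower bound 2|A|-1 is attained iff A is an arithmetic progression.
Enumerate sums a + a' for a ≤ a' (symmetric, so this suffices):
a = -6: -6+-6=-12, -6+-2=-8, -6+0=-6, -6+2=-4, -6+5=-1, -6+8=2, -6+9=3
a = -2: -2+-2=-4, -2+0=-2, -2+2=0, -2+5=3, -2+8=6, -2+9=7
a = 0: 0+0=0, 0+2=2, 0+5=5, 0+8=8, 0+9=9
a = 2: 2+2=4, 2+5=7, 2+8=10, 2+9=11
a = 5: 5+5=10, 5+8=13, 5+9=14
a = 8: 8+8=16, 8+9=17
a = 9: 9+9=18
Distinct sums: {-12, -8, -6, -4, -2, -1, 0, 2, 3, 4, 5, 6, 7, 8, 9, 10, 11, 13, 14, 16, 17, 18}
|A + A| = 22

|A + A| = 22


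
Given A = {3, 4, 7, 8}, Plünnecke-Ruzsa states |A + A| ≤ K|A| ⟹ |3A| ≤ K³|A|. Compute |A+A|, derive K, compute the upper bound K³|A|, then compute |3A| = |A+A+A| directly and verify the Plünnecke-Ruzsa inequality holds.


|A| = 4.
Step 1: Compute A + A by enumerating all 16 pairs.
A + A = {6, 7, 8, 10, 11, 12, 14, 15, 16}, so |A + A| = 9.
Step 2: Doubling constant K = |A + A|/|A| = 9/4 = 9/4 ≈ 2.2500.
Step 3: Plünnecke-Ruzsa gives |3A| ≤ K³·|A| = (2.2500)³ · 4 ≈ 45.5625.
Step 4: Compute 3A = A + A + A directly by enumerating all triples (a,b,c) ∈ A³; |3A| = 16.
Step 5: Check 16 ≤ 45.5625? Yes ✓.

K = 9/4, Plünnecke-Ruzsa bound K³|A| ≈ 45.5625, |3A| = 16, inequality holds.


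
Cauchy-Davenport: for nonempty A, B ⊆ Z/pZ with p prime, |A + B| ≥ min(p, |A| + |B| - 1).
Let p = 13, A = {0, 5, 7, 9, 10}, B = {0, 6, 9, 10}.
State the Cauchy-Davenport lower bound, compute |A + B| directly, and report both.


Cauchy-Davenport: |A + B| ≥ min(p, |A| + |B| - 1) for A, B nonempty in Z/pZ.
|A| = 5, |B| = 4, p = 13.
CD lower bound = min(13, 5 + 4 - 1) = min(13, 8) = 8.
Compute A + B mod 13 directly:
a = 0: 0+0=0, 0+6=6, 0+9=9, 0+10=10
a = 5: 5+0=5, 5+6=11, 5+9=1, 5+10=2
a = 7: 7+0=7, 7+6=0, 7+9=3, 7+10=4
a = 9: 9+0=9, 9+6=2, 9+9=5, 9+10=6
a = 10: 10+0=10, 10+6=3, 10+9=6, 10+10=7
A + B = {0, 1, 2, 3, 4, 5, 6, 7, 9, 10, 11}, so |A + B| = 11.
Verify: 11 ≥ 8? Yes ✓.

CD lower bound = 8, actual |A + B| = 11.


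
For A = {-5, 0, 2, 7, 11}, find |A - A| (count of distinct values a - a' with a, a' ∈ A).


A - A = {a - a' : a, a' ∈ A}; |A| = 5.
Bounds: 2|A|-1 ≤ |A - A| ≤ |A|² - |A| + 1, i.e. 9 ≤ |A - A| ≤ 21.
Note: 0 ∈ A - A always (from a - a). The set is symmetric: if d ∈ A - A then -d ∈ A - A.
Enumerate nonzero differences d = a - a' with a > a' (then include -d):
Positive differences: {2, 4, 5, 7, 9, 11, 12, 16}
Full difference set: {0} ∪ (positive diffs) ∪ (negative diffs).
|A - A| = 1 + 2·8 = 17 (matches direct enumeration: 17).

|A - A| = 17


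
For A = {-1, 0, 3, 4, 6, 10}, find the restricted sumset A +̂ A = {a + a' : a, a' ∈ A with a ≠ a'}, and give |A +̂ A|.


Restricted sumset: A +̂ A = {a + a' : a ∈ A, a' ∈ A, a ≠ a'}.
Equivalently, take A + A and drop any sum 2a that is achievable ONLY as a + a for a ∈ A (i.e. sums representable only with equal summands).
Enumerate pairs (a, a') with a < a' (symmetric, so each unordered pair gives one sum; this covers all a ≠ a'):
  -1 + 0 = -1
  -1 + 3 = 2
  -1 + 4 = 3
  -1 + 6 = 5
  -1 + 10 = 9
  0 + 3 = 3
  0 + 4 = 4
  0 + 6 = 6
  0 + 10 = 10
  3 + 4 = 7
  3 + 6 = 9
  3 + 10 = 13
  4 + 6 = 10
  4 + 10 = 14
  6 + 10 = 16
Collected distinct sums: {-1, 2, 3, 4, 5, 6, 7, 9, 10, 13, 14, 16}
|A +̂ A| = 12
(Reference bound: |A +̂ A| ≥ 2|A| - 3 for |A| ≥ 2, with |A| = 6 giving ≥ 9.)

|A +̂ A| = 12


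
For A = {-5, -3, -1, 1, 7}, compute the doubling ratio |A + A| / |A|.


|A| = 5.
Compute A + A by enumerating all 25 pairs.
A + A = {-10, -8, -6, -4, -2, 0, 2, 4, 6, 8, 14}, so |A + A| = 11.
K = |A + A| / |A| = 11/5 (already in lowest terms) ≈ 2.2000.
Reference: AP of size 5 gives K = 9/5 ≈ 1.8000; a fully generic set of size 5 gives K ≈ 3.0000.

|A| = 5, |A + A| = 11, K = 11/5.


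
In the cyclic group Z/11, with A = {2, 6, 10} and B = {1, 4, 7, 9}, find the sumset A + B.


Work in Z/11Z: reduce every sum a + b modulo 11.
Enumerate all 12 pairs:
a = 2: 2+1=3, 2+4=6, 2+7=9, 2+9=0
a = 6: 6+1=7, 6+4=10, 6+7=2, 6+9=4
a = 10: 10+1=0, 10+4=3, 10+7=6, 10+9=8
Distinct residues collected: {0, 2, 3, 4, 6, 7, 8, 9, 10}
|A + B| = 9 (out of 11 total residues).

A + B = {0, 2, 3, 4, 6, 7, 8, 9, 10}


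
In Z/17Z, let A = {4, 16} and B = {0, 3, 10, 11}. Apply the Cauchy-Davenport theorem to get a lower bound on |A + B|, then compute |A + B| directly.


Cauchy-Davenport: |A + B| ≥ min(p, |A| + |B| - 1) for A, B nonempty in Z/pZ.
|A| = 2, |B| = 4, p = 17.
CD lower bound = min(17, 2 + 4 - 1) = min(17, 5) = 5.
Compute A + B mod 17 directly:
a = 4: 4+0=4, 4+3=7, 4+10=14, 4+11=15
a = 16: 16+0=16, 16+3=2, 16+10=9, 16+11=10
A + B = {2, 4, 7, 9, 10, 14, 15, 16}, so |A + B| = 8.
Verify: 8 ≥ 5? Yes ✓.

CD lower bound = 5, actual |A + B| = 8.


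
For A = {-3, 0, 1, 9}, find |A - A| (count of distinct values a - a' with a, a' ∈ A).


A - A = {a - a' : a, a' ∈ A}; |A| = 4.
Bounds: 2|A|-1 ≤ |A - A| ≤ |A|² - |A| + 1, i.e. 7 ≤ |A - A| ≤ 13.
Note: 0 ∈ A - A always (from a - a). The set is symmetric: if d ∈ A - A then -d ∈ A - A.
Enumerate nonzero differences d = a - a' with a > a' (then include -d):
Positive differences: {1, 3, 4, 8, 9, 12}
Full difference set: {0} ∪ (positive diffs) ∪ (negative diffs).
|A - A| = 1 + 2·6 = 13 (matches direct enumeration: 13).

|A - A| = 13


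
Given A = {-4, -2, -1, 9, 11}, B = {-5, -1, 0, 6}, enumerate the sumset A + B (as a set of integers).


A + B = {a + b : a ∈ A, b ∈ B}.
Enumerate all |A|·|B| = 5·4 = 20 pairs (a, b) and collect distinct sums.
a = -4: -4+-5=-9, -4+-1=-5, -4+0=-4, -4+6=2
a = -2: -2+-5=-7, -2+-1=-3, -2+0=-2, -2+6=4
a = -1: -1+-5=-6, -1+-1=-2, -1+0=-1, -1+6=5
a = 9: 9+-5=4, 9+-1=8, 9+0=9, 9+6=15
a = 11: 11+-5=6, 11+-1=10, 11+0=11, 11+6=17
Collecting distinct sums: A + B = {-9, -7, -6, -5, -4, -3, -2, -1, 2, 4, 5, 6, 8, 9, 10, 11, 15, 17}
|A + B| = 18

A + B = {-9, -7, -6, -5, -4, -3, -2, -1, 2, 4, 5, 6, 8, 9, 10, 11, 15, 17}


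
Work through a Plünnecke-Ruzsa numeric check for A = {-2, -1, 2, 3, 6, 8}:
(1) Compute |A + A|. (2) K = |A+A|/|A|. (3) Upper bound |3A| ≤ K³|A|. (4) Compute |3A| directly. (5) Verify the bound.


|A| = 6.
Step 1: Compute A + A by enumerating all 36 pairs.
A + A = {-4, -3, -2, 0, 1, 2, 4, 5, 6, 7, 8, 9, 10, 11, 12, 14, 16}, so |A + A| = 17.
Step 2: Doubling constant K = |A + A|/|A| = 17/6 = 17/6 ≈ 2.8333.
Step 3: Plünnecke-Ruzsa gives |3A| ≤ K³·|A| = (2.8333)³ · 6 ≈ 136.4722.
Step 4: Compute 3A = A + A + A directly by enumerating all triples (a,b,c) ∈ A³; |3A| = 29.
Step 5: Check 29 ≤ 136.4722? Yes ✓.

K = 17/6, Plünnecke-Ruzsa bound K³|A| ≈ 136.4722, |3A| = 29, inequality holds.


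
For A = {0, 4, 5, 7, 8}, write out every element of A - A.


A - A = {a - a' : a, a' ∈ A}.
Compute a - a' for each ordered pair (a, a'):
a = 0: 0-0=0, 0-4=-4, 0-5=-5, 0-7=-7, 0-8=-8
a = 4: 4-0=4, 4-4=0, 4-5=-1, 4-7=-3, 4-8=-4
a = 5: 5-0=5, 5-4=1, 5-5=0, 5-7=-2, 5-8=-3
a = 7: 7-0=7, 7-4=3, 7-5=2, 7-7=0, 7-8=-1
a = 8: 8-0=8, 8-4=4, 8-5=3, 8-7=1, 8-8=0
Collecting distinct values (and noting 0 appears from a-a):
A - A = {-8, -7, -5, -4, -3, -2, -1, 0, 1, 2, 3, 4, 5, 7, 8}
|A - A| = 15

A - A = {-8, -7, -5, -4, -3, -2, -1, 0, 1, 2, 3, 4, 5, 7, 8}


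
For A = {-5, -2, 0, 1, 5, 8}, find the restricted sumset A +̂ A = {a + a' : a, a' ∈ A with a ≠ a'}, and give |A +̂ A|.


Restricted sumset: A +̂ A = {a + a' : a ∈ A, a' ∈ A, a ≠ a'}.
Equivalently, take A + A and drop any sum 2a that is achievable ONLY as a + a for a ∈ A (i.e. sums representable only with equal summands).
Enumerate pairs (a, a') with a < a' (symmetric, so each unordered pair gives one sum; this covers all a ≠ a'):
  -5 + -2 = -7
  -5 + 0 = -5
  -5 + 1 = -4
  -5 + 5 = 0
  -5 + 8 = 3
  -2 + 0 = -2
  -2 + 1 = -1
  -2 + 5 = 3
  -2 + 8 = 6
  0 + 1 = 1
  0 + 5 = 5
  0 + 8 = 8
  1 + 5 = 6
  1 + 8 = 9
  5 + 8 = 13
Collected distinct sums: {-7, -5, -4, -2, -1, 0, 1, 3, 5, 6, 8, 9, 13}
|A +̂ A| = 13
(Reference bound: |A +̂ A| ≥ 2|A| - 3 for |A| ≥ 2, with |A| = 6 giving ≥ 9.)

|A +̂ A| = 13


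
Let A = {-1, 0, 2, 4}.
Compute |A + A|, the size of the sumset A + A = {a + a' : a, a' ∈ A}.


A + A = {a + a' : a, a' ∈ A}; |A| = 4.
General bounds: 2|A| - 1 ≤ |A + A| ≤ |A|(|A|+1)/2, i.e. 7 ≤ |A + A| ≤ 10.
Lower bound 2|A|-1 is attained iff A is an arithmetic progression.
Enumerate sums a + a' for a ≤ a' (symmetric, so this suffices):
a = -1: -1+-1=-2, -1+0=-1, -1+2=1, -1+4=3
a = 0: 0+0=0, 0+2=2, 0+4=4
a = 2: 2+2=4, 2+4=6
a = 4: 4+4=8
Distinct sums: {-2, -1, 0, 1, 2, 3, 4, 6, 8}
|A + A| = 9

|A + A| = 9


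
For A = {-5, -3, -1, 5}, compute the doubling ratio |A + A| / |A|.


|A| = 4.
Compute A + A by enumerating all 16 pairs.
A + A = {-10, -8, -6, -4, -2, 0, 2, 4, 10}, so |A + A| = 9.
K = |A + A| / |A| = 9/4 (already in lowest terms) ≈ 2.2500.
Reference: AP of size 4 gives K = 7/4 ≈ 1.7500; a fully generic set of size 4 gives K ≈ 2.5000.

|A| = 4, |A + A| = 9, K = 9/4.


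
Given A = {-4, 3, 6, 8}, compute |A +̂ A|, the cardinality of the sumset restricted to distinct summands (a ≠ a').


Restricted sumset: A +̂ A = {a + a' : a ∈ A, a' ∈ A, a ≠ a'}.
Equivalently, take A + A and drop any sum 2a that is achievable ONLY as a + a for a ∈ A (i.e. sums representable only with equal summands).
Enumerate pairs (a, a') with a < a' (symmetric, so each unordered pair gives one sum; this covers all a ≠ a'):
  -4 + 3 = -1
  -4 + 6 = 2
  -4 + 8 = 4
  3 + 6 = 9
  3 + 8 = 11
  6 + 8 = 14
Collected distinct sums: {-1, 2, 4, 9, 11, 14}
|A +̂ A| = 6
(Reference bound: |A +̂ A| ≥ 2|A| - 3 for |A| ≥ 2, with |A| = 4 giving ≥ 5.)

|A +̂ A| = 6


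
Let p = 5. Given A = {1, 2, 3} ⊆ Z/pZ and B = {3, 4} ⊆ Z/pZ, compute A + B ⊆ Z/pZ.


Work in Z/5Z: reduce every sum a + b modulo 5.
Enumerate all 6 pairs:
a = 1: 1+3=4, 1+4=0
a = 2: 2+3=0, 2+4=1
a = 3: 3+3=1, 3+4=2
Distinct residues collected: {0, 1, 2, 4}
|A + B| = 4 (out of 5 total residues).

A + B = {0, 1, 2, 4}


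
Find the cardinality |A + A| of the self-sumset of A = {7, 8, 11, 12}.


A + A = {a + a' : a, a' ∈ A}; |A| = 4.
General bounds: 2|A| - 1 ≤ |A + A| ≤ |A|(|A|+1)/2, i.e. 7 ≤ |A + A| ≤ 10.
Lower bound 2|A|-1 is attained iff A is an arithmetic progression.
Enumerate sums a + a' for a ≤ a' (symmetric, so this suffices):
a = 7: 7+7=14, 7+8=15, 7+11=18, 7+12=19
a = 8: 8+8=16, 8+11=19, 8+12=20
a = 11: 11+11=22, 11+12=23
a = 12: 12+12=24
Distinct sums: {14, 15, 16, 18, 19, 20, 22, 23, 24}
|A + A| = 9

|A + A| = 9


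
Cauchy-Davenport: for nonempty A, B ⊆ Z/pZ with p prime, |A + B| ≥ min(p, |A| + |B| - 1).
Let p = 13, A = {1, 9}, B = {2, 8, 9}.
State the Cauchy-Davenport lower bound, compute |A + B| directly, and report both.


Cauchy-Davenport: |A + B| ≥ min(p, |A| + |B| - 1) for A, B nonempty in Z/pZ.
|A| = 2, |B| = 3, p = 13.
CD lower bound = min(13, 2 + 3 - 1) = min(13, 4) = 4.
Compute A + B mod 13 directly:
a = 1: 1+2=3, 1+8=9, 1+9=10
a = 9: 9+2=11, 9+8=4, 9+9=5
A + B = {3, 4, 5, 9, 10, 11}, so |A + B| = 6.
Verify: 6 ≥ 4? Yes ✓.

CD lower bound = 4, actual |A + B| = 6.


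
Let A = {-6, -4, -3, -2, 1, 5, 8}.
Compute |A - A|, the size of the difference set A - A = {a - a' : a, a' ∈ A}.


A - A = {a - a' : a, a' ∈ A}; |A| = 7.
Bounds: 2|A|-1 ≤ |A - A| ≤ |A|² - |A| + 1, i.e. 13 ≤ |A - A| ≤ 43.
Note: 0 ∈ A - A always (from a - a). The set is symmetric: if d ∈ A - A then -d ∈ A - A.
Enumerate nonzero differences d = a - a' with a > a' (then include -d):
Positive differences: {1, 2, 3, 4, 5, 7, 8, 9, 10, 11, 12, 14}
Full difference set: {0} ∪ (positive diffs) ∪ (negative diffs).
|A - A| = 1 + 2·12 = 25 (matches direct enumeration: 25).

|A - A| = 25


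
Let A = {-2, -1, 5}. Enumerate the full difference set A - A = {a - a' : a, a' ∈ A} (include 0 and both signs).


A - A = {a - a' : a, a' ∈ A}.
Compute a - a' for each ordered pair (a, a'):
a = -2: -2--2=0, -2--1=-1, -2-5=-7
a = -1: -1--2=1, -1--1=0, -1-5=-6
a = 5: 5--2=7, 5--1=6, 5-5=0
Collecting distinct values (and noting 0 appears from a-a):
A - A = {-7, -6, -1, 0, 1, 6, 7}
|A - A| = 7

A - A = {-7, -6, -1, 0, 1, 6, 7}


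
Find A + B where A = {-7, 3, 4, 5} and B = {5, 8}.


A + B = {a + b : a ∈ A, b ∈ B}.
Enumerate all |A|·|B| = 4·2 = 8 pairs (a, b) and collect distinct sums.
a = -7: -7+5=-2, -7+8=1
a = 3: 3+5=8, 3+8=11
a = 4: 4+5=9, 4+8=12
a = 5: 5+5=10, 5+8=13
Collecting distinct sums: A + B = {-2, 1, 8, 9, 10, 11, 12, 13}
|A + B| = 8

A + B = {-2, 1, 8, 9, 10, 11, 12, 13}


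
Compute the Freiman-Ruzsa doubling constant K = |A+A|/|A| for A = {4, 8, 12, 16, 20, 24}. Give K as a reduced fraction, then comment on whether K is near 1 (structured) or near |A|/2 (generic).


|A| = 6.
Compute A + A by enumerating all 36 pairs.
A + A = {8, 12, 16, 20, 24, 28, 32, 36, 40, 44, 48}, so |A + A| = 11.
K = |A + A| / |A| = 11/6 (already in lowest terms) ≈ 1.8333.
Reference: AP of size 6 gives K = 11/6 ≈ 1.8333; a fully generic set of size 6 gives K ≈ 3.5000.

|A| = 6, |A + A| = 11, K = 11/6.


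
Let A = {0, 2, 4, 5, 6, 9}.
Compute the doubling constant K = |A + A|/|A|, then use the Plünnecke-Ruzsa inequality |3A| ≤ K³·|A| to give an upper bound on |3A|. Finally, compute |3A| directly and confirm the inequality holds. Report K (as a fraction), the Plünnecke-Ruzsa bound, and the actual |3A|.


|A| = 6.
Step 1: Compute A + A by enumerating all 36 pairs.
A + A = {0, 2, 4, 5, 6, 7, 8, 9, 10, 11, 12, 13, 14, 15, 18}, so |A + A| = 15.
Step 2: Doubling constant K = |A + A|/|A| = 15/6 = 15/6 ≈ 2.5000.
Step 3: Plünnecke-Ruzsa gives |3A| ≤ K³·|A| = (2.5000)³ · 6 ≈ 93.7500.
Step 4: Compute 3A = A + A + A directly by enumerating all triples (a,b,c) ∈ A³; |3A| = 24.
Step 5: Check 24 ≤ 93.7500? Yes ✓.

K = 15/6, Plünnecke-Ruzsa bound K³|A| ≈ 93.7500, |3A| = 24, inequality holds.


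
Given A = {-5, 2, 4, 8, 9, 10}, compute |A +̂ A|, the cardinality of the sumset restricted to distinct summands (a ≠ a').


Restricted sumset: A +̂ A = {a + a' : a ∈ A, a' ∈ A, a ≠ a'}.
Equivalently, take A + A and drop any sum 2a that is achievable ONLY as a + a for a ∈ A (i.e. sums representable only with equal summands).
Enumerate pairs (a, a') with a < a' (symmetric, so each unordered pair gives one sum; this covers all a ≠ a'):
  -5 + 2 = -3
  -5 + 4 = -1
  -5 + 8 = 3
  -5 + 9 = 4
  -5 + 10 = 5
  2 + 4 = 6
  2 + 8 = 10
  2 + 9 = 11
  2 + 10 = 12
  4 + 8 = 12
  4 + 9 = 13
  4 + 10 = 14
  8 + 9 = 17
  8 + 10 = 18
  9 + 10 = 19
Collected distinct sums: {-3, -1, 3, 4, 5, 6, 10, 11, 12, 13, 14, 17, 18, 19}
|A +̂ A| = 14
(Reference bound: |A +̂ A| ≥ 2|A| - 3 for |A| ≥ 2, with |A| = 6 giving ≥ 9.)

|A +̂ A| = 14


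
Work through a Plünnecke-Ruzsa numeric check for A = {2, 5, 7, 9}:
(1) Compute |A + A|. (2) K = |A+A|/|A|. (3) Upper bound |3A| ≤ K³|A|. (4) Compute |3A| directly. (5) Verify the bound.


|A| = 4.
Step 1: Compute A + A by enumerating all 16 pairs.
A + A = {4, 7, 9, 10, 11, 12, 14, 16, 18}, so |A + A| = 9.
Step 2: Doubling constant K = |A + A|/|A| = 9/4 = 9/4 ≈ 2.2500.
Step 3: Plünnecke-Ruzsa gives |3A| ≤ K³·|A| = (2.2500)³ · 4 ≈ 45.5625.
Step 4: Compute 3A = A + A + A directly by enumerating all triples (a,b,c) ∈ A³; |3A| = 16.
Step 5: Check 16 ≤ 45.5625? Yes ✓.

K = 9/4, Plünnecke-Ruzsa bound K³|A| ≈ 45.5625, |3A| = 16, inequality holds.


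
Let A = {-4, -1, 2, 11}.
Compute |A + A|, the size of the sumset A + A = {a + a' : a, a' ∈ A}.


A + A = {a + a' : a, a' ∈ A}; |A| = 4.
General bounds: 2|A| - 1 ≤ |A + A| ≤ |A|(|A|+1)/2, i.e. 7 ≤ |A + A| ≤ 10.
Lower bound 2|A|-1 is attained iff A is an arithmetic progression.
Enumerate sums a + a' for a ≤ a' (symmetric, so this suffices):
a = -4: -4+-4=-8, -4+-1=-5, -4+2=-2, -4+11=7
a = -1: -1+-1=-2, -1+2=1, -1+11=10
a = 2: 2+2=4, 2+11=13
a = 11: 11+11=22
Distinct sums: {-8, -5, -2, 1, 4, 7, 10, 13, 22}
|A + A| = 9

|A + A| = 9


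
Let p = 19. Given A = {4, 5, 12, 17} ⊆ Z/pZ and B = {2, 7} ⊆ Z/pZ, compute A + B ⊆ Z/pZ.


Work in Z/19Z: reduce every sum a + b modulo 19.
Enumerate all 8 pairs:
a = 4: 4+2=6, 4+7=11
a = 5: 5+2=7, 5+7=12
a = 12: 12+2=14, 12+7=0
a = 17: 17+2=0, 17+7=5
Distinct residues collected: {0, 5, 6, 7, 11, 12, 14}
|A + B| = 7 (out of 19 total residues).

A + B = {0, 5, 6, 7, 11, 12, 14}


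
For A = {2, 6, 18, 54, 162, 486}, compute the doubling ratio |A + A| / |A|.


|A| = 6.
Compute A + A by enumerating all 36 pairs.
A + A = {4, 8, 12, 20, 24, 36, 56, 60, 72, 108, 164, 168, 180, 216, 324, 488, 492, 504, 540, 648, 972}, so |A + A| = 21.
K = |A + A| / |A| = 21/6 = 7/2 ≈ 3.5000.
Reference: AP of size 6 gives K = 11/6 ≈ 1.8333; a fully generic set of size 6 gives K ≈ 3.5000.

|A| = 6, |A + A| = 21, K = 21/6 = 7/2.


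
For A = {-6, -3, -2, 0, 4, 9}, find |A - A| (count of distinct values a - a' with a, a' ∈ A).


A - A = {a - a' : a, a' ∈ A}; |A| = 6.
Bounds: 2|A|-1 ≤ |A - A| ≤ |A|² - |A| + 1, i.e. 11 ≤ |A - A| ≤ 31.
Note: 0 ∈ A - A always (from a - a). The set is symmetric: if d ∈ A - A then -d ∈ A - A.
Enumerate nonzero differences d = a - a' with a > a' (then include -d):
Positive differences: {1, 2, 3, 4, 5, 6, 7, 9, 10, 11, 12, 15}
Full difference set: {0} ∪ (positive diffs) ∪ (negative diffs).
|A - A| = 1 + 2·12 = 25 (matches direct enumeration: 25).

|A - A| = 25


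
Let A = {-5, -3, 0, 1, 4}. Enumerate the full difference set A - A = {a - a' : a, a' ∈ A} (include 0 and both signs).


A - A = {a - a' : a, a' ∈ A}.
Compute a - a' for each ordered pair (a, a'):
a = -5: -5--5=0, -5--3=-2, -5-0=-5, -5-1=-6, -5-4=-9
a = -3: -3--5=2, -3--3=0, -3-0=-3, -3-1=-4, -3-4=-7
a = 0: 0--5=5, 0--3=3, 0-0=0, 0-1=-1, 0-4=-4
a = 1: 1--5=6, 1--3=4, 1-0=1, 1-1=0, 1-4=-3
a = 4: 4--5=9, 4--3=7, 4-0=4, 4-1=3, 4-4=0
Collecting distinct values (and noting 0 appears from a-a):
A - A = {-9, -7, -6, -5, -4, -3, -2, -1, 0, 1, 2, 3, 4, 5, 6, 7, 9}
|A - A| = 17

A - A = {-9, -7, -6, -5, -4, -3, -2, -1, 0, 1, 2, 3, 4, 5, 6, 7, 9}


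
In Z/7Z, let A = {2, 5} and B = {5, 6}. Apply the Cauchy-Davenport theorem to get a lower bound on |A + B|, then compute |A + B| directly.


Cauchy-Davenport: |A + B| ≥ min(p, |A| + |B| - 1) for A, B nonempty in Z/pZ.
|A| = 2, |B| = 2, p = 7.
CD lower bound = min(7, 2 + 2 - 1) = min(7, 3) = 3.
Compute A + B mod 7 directly:
a = 2: 2+5=0, 2+6=1
a = 5: 5+5=3, 5+6=4
A + B = {0, 1, 3, 4}, so |A + B| = 4.
Verify: 4 ≥ 3? Yes ✓.

CD lower bound = 3, actual |A + B| = 4.
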